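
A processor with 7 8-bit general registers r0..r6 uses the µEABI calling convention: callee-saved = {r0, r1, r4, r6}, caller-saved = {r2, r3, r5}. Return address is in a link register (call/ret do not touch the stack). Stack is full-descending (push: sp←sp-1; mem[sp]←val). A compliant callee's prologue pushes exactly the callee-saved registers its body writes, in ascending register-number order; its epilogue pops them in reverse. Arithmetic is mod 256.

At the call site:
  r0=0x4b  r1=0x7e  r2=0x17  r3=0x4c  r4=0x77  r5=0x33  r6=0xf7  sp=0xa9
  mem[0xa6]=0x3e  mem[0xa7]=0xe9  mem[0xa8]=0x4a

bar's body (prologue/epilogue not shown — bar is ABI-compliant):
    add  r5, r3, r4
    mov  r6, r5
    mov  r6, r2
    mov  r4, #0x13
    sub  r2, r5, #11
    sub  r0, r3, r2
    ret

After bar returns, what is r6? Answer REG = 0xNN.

prologue: push r0 -> mem[0xa8]=0x4b, sp=0xa8
prologue: push r4 -> mem[0xa7]=0x77, sp=0xa7
prologue: push r6 -> mem[0xa6]=0xf7, sp=0xa6
body[0] add  r5, r3, r4 -> r5=0xc3
body[1] mov  r6, r5 -> r6=0xc3
body[2] mov  r6, r2 -> r6=0x17
body[3] mov  r4, #0x13 -> r4=0x13
body[4] sub  r2, r5, #11 -> r2=0xb8
body[5] sub  r0, r3, r2 -> r0=0x94
epilogue: pop r6=0xf7, sp=0xa7
epilogue: pop r4=0x77, sp=0xa8
epilogue: pop r0=0x4b, sp=0xa9
r6 is callee-saved -> restored

REG = 0xf7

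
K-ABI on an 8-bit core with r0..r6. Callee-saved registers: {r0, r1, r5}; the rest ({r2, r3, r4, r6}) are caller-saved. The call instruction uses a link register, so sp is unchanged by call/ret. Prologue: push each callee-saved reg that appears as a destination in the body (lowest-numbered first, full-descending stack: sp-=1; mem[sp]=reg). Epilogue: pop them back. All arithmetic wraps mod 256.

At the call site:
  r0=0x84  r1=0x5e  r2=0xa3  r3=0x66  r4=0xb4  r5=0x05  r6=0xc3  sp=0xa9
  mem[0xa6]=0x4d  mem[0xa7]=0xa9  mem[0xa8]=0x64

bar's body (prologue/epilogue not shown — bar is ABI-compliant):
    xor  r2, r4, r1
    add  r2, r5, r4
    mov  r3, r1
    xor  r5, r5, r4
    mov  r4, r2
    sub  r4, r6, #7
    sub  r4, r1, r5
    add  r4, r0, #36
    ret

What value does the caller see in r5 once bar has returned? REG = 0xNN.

REG = 0x05

prologue: push r5 → mem[0xa8]=0x05, sp=0xa8
body[0] xor  r2, r4, r1 → r2=0xea
body[1] add  r2, r5, r4 → r2=0xb9
body[2] mov  r3, r1 → r3=0x5e
body[3] xor  r5, r5, r4 → r5=0xb1
body[4] mov  r4, r2 → r4=0xb9
body[5] sub  r4, r6, #7 → r4=0xbc
body[6] sub  r4, r1, r5 → r4=0xad
body[7] add  r4, r0, #36 → r4=0xa8
epilogue: pop r5=0x05, sp=0xa9
r5 is callee-saved → restored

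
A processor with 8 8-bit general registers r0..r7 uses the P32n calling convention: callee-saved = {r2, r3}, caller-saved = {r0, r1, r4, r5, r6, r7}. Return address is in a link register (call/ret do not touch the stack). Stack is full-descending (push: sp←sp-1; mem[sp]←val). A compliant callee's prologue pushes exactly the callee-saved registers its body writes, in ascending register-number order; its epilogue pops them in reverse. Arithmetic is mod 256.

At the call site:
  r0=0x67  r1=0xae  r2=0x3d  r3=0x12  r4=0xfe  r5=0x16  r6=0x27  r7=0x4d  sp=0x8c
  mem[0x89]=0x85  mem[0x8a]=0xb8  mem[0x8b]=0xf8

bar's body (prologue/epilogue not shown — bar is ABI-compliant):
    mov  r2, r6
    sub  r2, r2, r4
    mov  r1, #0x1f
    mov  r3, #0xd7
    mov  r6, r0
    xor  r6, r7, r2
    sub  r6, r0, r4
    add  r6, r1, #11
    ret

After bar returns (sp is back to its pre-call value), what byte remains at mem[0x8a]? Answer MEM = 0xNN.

prologue: push r2 → mem[0x8b]=0x3d, sp=0x8b
prologue: push r3 → mem[0x8a]=0x12, sp=0x8a
body[0] mov  r2, r6 → r2=0x27
body[1] sub  r2, r2, r4 → r2=0x29
body[2] mov  r1, #0x1f → r1=0x1f
body[3] mov  r3, #0xd7 → r3=0xd7
body[4] mov  r6, r0 → r6=0x67
body[5] xor  r6, r7, r2 → r6=0x64
body[6] sub  r6, r0, r4 → r6=0x69
body[7] add  r6, r1, #11 → r6=0x2a
epilogue: pop r3=0x12, sp=0x8b
epilogue: pop r2=0x3d, sp=0x8c
prologue pushed ['r2', 'r3'] at ['0x8b', '0x8a']

MEM = 0x12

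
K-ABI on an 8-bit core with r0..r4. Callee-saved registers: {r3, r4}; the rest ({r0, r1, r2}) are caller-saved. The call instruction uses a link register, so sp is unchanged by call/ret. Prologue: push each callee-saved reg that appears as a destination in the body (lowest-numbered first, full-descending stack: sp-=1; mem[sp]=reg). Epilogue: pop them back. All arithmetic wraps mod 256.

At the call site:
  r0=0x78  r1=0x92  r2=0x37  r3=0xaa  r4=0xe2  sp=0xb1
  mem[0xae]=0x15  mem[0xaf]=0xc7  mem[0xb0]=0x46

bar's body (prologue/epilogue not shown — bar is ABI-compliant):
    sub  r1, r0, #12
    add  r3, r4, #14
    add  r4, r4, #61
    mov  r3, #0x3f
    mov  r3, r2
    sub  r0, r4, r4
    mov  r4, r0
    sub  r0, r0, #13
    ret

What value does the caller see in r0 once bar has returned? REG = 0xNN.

REG = 0xf3

prologue: push r3 -> mem[0xb0]=0xaa, sp=0xb0
prologue: push r4 -> mem[0xaf]=0xe2, sp=0xaf
body[0] sub  r1, r0, #12 -> r1=0x6c
body[1] add  r3, r4, #14 -> r3=0xf0
body[2] add  r4, r4, #61 -> r4=0x1f
body[3] mov  r3, #0x3f -> r3=0x3f
body[4] mov  r3, r2 -> r3=0x37
body[5] sub  r0, r4, r4 -> r0=0x00
body[6] mov  r4, r0 -> r4=0x00
body[7] sub  r0, r0, #13 -> r0=0xf3
epilogue: pop r4=0xe2, sp=0xb0
epilogue: pop r3=0xaa, sp=0xb1
r0 is caller-saved -> body value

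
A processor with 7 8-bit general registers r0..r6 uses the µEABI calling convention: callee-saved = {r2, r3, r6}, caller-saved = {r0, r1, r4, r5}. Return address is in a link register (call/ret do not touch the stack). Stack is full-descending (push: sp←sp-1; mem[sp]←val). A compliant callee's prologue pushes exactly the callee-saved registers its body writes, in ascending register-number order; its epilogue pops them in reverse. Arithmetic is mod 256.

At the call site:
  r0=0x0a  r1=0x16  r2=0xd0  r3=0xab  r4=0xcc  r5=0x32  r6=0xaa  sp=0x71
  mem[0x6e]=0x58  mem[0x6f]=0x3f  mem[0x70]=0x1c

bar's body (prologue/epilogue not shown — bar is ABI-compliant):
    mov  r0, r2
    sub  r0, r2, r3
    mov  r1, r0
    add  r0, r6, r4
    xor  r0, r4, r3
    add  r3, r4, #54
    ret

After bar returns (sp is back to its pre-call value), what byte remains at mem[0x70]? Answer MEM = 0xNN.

MEM = 0xab

prologue: push r3 → mem[0x70]=0xab, sp=0x70
body[0] mov  r0, r2 → r0=0xd0
body[1] sub  r0, r2, r3 → r0=0x25
body[2] mov  r1, r0 → r1=0x25
body[3] add  r0, r6, r4 → r0=0x76
body[4] xor  r0, r4, r3 → r0=0x67
body[5] add  r3, r4, #54 → r3=0x02
epilogue: pop r3=0xab, sp=0x71
prologue pushed ['r3'] at ['0x70']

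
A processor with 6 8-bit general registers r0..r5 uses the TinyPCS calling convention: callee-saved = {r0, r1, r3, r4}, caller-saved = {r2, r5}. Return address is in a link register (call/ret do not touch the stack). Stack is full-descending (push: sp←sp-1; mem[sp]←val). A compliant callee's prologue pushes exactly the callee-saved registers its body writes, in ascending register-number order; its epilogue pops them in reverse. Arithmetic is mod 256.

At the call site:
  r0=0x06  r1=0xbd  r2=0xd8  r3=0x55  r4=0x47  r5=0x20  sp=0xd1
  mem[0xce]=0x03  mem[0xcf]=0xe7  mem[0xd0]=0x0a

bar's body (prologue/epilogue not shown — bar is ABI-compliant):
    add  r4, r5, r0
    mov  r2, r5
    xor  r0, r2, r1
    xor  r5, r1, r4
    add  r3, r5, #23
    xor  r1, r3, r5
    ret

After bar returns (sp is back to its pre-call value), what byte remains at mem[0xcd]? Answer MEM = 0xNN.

prologue: push r0 -> mem[0xd0]=0x06, sp=0xd0
prologue: push r1 -> mem[0xcf]=0xbd, sp=0xcf
prologue: push r3 -> mem[0xce]=0x55, sp=0xce
prologue: push r4 -> mem[0xcd]=0x47, sp=0xcd
body[0] add  r4, r5, r0 -> r4=0x26
body[1] mov  r2, r5 -> r2=0x20
body[2] xor  r0, r2, r1 -> r0=0x9d
body[3] xor  r5, r1, r4 -> r5=0x9b
body[4] add  r3, r5, #23 -> r3=0xb2
body[5] xor  r1, r3, r5 -> r1=0x29
epilogue: pop r4=0x47, sp=0xce
epilogue: pop r3=0x55, sp=0xcf
epilogue: pop r1=0xbd, sp=0xd0
epilogue: pop r0=0x06, sp=0xd1
prologue pushed ['r0', 'r1', 'r3', 'r4'] at ['0xd0', '0xcf', '0xce', '0xcd']

MEM = 0x47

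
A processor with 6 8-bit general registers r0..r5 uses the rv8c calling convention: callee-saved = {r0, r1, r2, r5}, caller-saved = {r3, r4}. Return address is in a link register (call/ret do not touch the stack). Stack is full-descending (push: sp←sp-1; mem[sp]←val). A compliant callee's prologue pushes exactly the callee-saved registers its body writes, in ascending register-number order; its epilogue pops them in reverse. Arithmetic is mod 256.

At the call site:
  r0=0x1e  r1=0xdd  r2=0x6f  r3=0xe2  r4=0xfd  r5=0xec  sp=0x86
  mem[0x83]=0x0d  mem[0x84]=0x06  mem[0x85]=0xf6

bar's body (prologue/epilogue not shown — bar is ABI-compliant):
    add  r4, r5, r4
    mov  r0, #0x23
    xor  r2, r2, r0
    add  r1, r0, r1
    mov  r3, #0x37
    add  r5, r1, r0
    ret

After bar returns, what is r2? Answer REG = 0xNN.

REG = 0x6f

prologue: push r0 -> mem[0x85]=0x1e, sp=0x85
prologue: push r1 -> mem[0x84]=0xdd, sp=0x84
prologue: push r2 -> mem[0x83]=0x6f, sp=0x83
prologue: push r5 -> mem[0x82]=0xec, sp=0x82
body[0] add  r4, r5, r4 -> r4=0xe9
body[1] mov  r0, #0x23 -> r0=0x23
body[2] xor  r2, r2, r0 -> r2=0x4c
body[3] add  r1, r0, r1 -> r1=0x00
body[4] mov  r3, #0x37 -> r3=0x37
body[5] add  r5, r1, r0 -> r5=0x23
epilogue: pop r5=0xec, sp=0x83
epilogue: pop r2=0x6f, sp=0x84
epilogue: pop r1=0xdd, sp=0x85
epilogue: pop r0=0x1e, sp=0x86
r2 is callee-saved -> restored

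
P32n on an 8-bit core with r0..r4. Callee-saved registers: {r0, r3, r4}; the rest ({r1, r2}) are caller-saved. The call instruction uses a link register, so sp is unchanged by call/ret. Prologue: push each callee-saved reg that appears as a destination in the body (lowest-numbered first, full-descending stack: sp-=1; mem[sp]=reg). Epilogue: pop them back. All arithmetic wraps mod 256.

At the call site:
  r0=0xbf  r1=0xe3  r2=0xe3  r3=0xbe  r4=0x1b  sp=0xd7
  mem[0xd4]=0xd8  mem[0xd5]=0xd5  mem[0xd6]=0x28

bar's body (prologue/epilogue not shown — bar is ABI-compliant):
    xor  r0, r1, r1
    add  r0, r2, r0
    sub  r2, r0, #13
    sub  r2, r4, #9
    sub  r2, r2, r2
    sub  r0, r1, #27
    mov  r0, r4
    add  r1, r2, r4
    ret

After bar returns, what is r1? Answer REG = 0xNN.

prologue: push r0 -> mem[0xd6]=0xbf, sp=0xd6
body[0] xor  r0, r1, r1 -> r0=0x00
body[1] add  r0, r2, r0 -> r0=0xe3
body[2] sub  r2, r0, #13 -> r2=0xd6
body[3] sub  r2, r4, #9 -> r2=0x12
body[4] sub  r2, r2, r2 -> r2=0x00
body[5] sub  r0, r1, #27 -> r0=0xc8
body[6] mov  r0, r4 -> r0=0x1b
body[7] add  r1, r2, r4 -> r1=0x1b
epilogue: pop r0=0xbf, sp=0xd7
r1 is caller-saved -> body value

REG = 0x1b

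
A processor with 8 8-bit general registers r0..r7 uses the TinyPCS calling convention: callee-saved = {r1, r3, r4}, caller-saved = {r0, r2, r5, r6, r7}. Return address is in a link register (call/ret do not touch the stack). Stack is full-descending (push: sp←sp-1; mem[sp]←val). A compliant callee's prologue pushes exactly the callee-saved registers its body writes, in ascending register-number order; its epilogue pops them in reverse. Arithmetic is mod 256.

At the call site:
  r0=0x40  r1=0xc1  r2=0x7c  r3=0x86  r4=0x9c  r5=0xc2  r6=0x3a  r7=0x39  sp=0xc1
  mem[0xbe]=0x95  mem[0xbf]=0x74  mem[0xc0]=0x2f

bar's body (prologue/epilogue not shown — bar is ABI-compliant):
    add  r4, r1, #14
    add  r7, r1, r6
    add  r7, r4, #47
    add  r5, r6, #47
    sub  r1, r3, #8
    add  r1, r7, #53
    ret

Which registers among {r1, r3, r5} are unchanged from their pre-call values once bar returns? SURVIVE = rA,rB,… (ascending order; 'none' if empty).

prologue: push r1 → mem[0xc0]=0xc1, sp=0xc0
prologue: push r4 → mem[0xbf]=0x9c, sp=0xbf
body[0] add  r4, r1, #14 → r4=0xcf
body[1] add  r7, r1, r6 → r7=0xfb
body[2] add  r7, r4, #47 → r7=0xfe
body[3] add  r5, r6, #47 → r5=0x69
body[4] sub  r1, r3, #8 → r1=0x7e
body[5] add  r1, r7, #53 → r1=0x33
epilogue: pop r4=0x9c, sp=0xc0
epilogue: pop r1=0xc1, sp=0xc1
r1: callee-saved, written=True
r3: callee-saved, written=False
r5: caller-saved, written=True

SURVIVE = r1,r3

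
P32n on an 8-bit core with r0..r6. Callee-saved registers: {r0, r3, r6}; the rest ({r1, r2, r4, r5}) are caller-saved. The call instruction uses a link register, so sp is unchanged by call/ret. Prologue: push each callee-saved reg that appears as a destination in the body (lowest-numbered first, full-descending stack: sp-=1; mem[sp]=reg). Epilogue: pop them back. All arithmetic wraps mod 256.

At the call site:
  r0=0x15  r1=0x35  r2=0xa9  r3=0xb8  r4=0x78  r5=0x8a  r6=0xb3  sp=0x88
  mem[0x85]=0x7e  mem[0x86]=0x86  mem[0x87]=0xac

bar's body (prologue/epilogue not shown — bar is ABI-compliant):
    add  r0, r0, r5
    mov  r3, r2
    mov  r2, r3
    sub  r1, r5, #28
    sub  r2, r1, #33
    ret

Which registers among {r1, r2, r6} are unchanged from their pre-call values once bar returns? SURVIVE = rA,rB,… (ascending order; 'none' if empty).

SURVIVE = r6

prologue: push r0 -> mem[0x87]=0x15, sp=0x87
prologue: push r3 -> mem[0x86]=0xb8, sp=0x86
body[0] add  r0, r0, r5 -> r0=0x9f
body[1] mov  r3, r2 -> r3=0xa9
body[2] mov  r2, r3 -> r2=0xa9
body[3] sub  r1, r5, #28 -> r1=0x6e
body[4] sub  r2, r1, #33 -> r2=0x4d
epilogue: pop r3=0xb8, sp=0x87
epilogue: pop r0=0x15, sp=0x88
r1: caller-saved, written=True
r2: caller-saved, written=True
r6: callee-saved, written=False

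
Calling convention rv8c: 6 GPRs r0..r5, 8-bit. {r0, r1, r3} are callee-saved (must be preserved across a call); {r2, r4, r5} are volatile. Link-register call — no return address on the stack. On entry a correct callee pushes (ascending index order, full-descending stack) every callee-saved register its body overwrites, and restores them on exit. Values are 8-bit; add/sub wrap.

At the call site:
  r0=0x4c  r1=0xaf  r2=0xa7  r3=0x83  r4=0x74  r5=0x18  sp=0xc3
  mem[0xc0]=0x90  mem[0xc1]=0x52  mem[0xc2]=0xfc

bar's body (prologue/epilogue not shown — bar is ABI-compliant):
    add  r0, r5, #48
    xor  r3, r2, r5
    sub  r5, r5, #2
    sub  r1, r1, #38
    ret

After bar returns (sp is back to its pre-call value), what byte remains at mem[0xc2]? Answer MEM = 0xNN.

prologue: push r0 → mem[0xc2]=0x4c, sp=0xc2
prologue: push r1 → mem[0xc1]=0xaf, sp=0xc1
prologue: push r3 → mem[0xc0]=0x83, sp=0xc0
body[0] add  r0, r5, #48 → r0=0x48
body[1] xor  r3, r2, r5 → r3=0xbf
body[2] sub  r5, r5, #2 → r5=0x16
body[3] sub  r1, r1, #38 → r1=0x89
epilogue: pop r3=0x83, sp=0xc1
epilogue: pop r1=0xaf, sp=0xc2
epilogue: pop r0=0x4c, sp=0xc3
prologue pushed ['r0', 'r1', 'r3'] at ['0xc2', '0xc1', '0xc0']

MEM = 0x4c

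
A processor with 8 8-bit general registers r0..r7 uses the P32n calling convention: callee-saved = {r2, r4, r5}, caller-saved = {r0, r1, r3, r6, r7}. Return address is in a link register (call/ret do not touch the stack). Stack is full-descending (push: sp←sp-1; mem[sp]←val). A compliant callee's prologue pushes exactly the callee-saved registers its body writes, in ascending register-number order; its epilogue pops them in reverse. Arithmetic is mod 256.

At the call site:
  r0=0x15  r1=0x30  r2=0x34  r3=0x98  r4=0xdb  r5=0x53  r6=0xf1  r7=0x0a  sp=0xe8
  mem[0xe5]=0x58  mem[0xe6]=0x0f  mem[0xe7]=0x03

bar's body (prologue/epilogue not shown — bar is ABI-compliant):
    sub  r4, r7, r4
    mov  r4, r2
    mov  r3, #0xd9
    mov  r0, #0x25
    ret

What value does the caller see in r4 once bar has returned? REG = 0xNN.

prologue: push r4 → mem[0xe7]=0xdb, sp=0xe7
body[0] sub  r4, r7, r4 → r4=0x2f
body[1] mov  r4, r2 → r4=0x34
body[2] mov  r3, #0xd9 → r3=0xd9
body[3] mov  r0, #0x25 → r0=0x25
epilogue: pop r4=0xdb, sp=0xe8
r4 is callee-saved → restored

REG = 0xdb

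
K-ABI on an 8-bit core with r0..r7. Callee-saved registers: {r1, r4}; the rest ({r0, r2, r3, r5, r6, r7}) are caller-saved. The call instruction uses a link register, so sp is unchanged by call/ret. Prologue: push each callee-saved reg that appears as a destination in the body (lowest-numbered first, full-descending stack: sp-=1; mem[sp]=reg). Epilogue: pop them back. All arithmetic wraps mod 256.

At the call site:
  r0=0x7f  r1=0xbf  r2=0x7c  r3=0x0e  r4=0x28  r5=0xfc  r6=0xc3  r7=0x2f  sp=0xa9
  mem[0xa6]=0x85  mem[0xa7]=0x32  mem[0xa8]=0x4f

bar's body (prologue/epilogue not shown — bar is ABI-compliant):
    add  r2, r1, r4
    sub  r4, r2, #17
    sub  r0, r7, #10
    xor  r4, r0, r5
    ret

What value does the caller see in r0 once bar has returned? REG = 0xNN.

prologue: push r4 → mem[0xa8]=0x28, sp=0xa8
body[0] add  r2, r1, r4 → r2=0xe7
body[1] sub  r4, r2, #17 → r4=0xd6
body[2] sub  r0, r7, #10 → r0=0x25
body[3] xor  r4, r0, r5 → r4=0xd9
epilogue: pop r4=0x28, sp=0xa9
r0 is caller-saved → body value

REG = 0x25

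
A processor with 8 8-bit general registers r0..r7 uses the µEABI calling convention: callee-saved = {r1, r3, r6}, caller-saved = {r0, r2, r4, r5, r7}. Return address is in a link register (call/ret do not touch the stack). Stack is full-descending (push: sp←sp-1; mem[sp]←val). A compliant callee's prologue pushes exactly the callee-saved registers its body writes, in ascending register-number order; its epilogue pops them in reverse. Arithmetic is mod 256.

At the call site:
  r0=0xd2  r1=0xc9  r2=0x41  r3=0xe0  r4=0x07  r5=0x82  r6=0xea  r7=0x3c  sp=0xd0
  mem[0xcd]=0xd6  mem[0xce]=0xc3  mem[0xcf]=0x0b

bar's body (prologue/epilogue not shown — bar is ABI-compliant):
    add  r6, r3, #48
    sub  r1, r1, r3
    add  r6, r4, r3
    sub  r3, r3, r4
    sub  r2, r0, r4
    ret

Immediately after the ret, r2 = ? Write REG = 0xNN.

prologue: push r1 → mem[0xcf]=0xc9, sp=0xcf
prologue: push r3 → mem[0xce]=0xe0, sp=0xce
prologue: push r6 → mem[0xcd]=0xea, sp=0xcd
body[0] add  r6, r3, #48 → r6=0x10
body[1] sub  r1, r1, r3 → r1=0xe9
body[2] add  r6, r4, r3 → r6=0xe7
body[3] sub  r3, r3, r4 → r3=0xd9
body[4] sub  r2, r0, r4 → r2=0xcb
epilogue: pop r6=0xea, sp=0xce
epilogue: pop r3=0xe0, sp=0xcf
epilogue: pop r1=0xc9, sp=0xd0
r2 is caller-saved → body value

REG = 0xcb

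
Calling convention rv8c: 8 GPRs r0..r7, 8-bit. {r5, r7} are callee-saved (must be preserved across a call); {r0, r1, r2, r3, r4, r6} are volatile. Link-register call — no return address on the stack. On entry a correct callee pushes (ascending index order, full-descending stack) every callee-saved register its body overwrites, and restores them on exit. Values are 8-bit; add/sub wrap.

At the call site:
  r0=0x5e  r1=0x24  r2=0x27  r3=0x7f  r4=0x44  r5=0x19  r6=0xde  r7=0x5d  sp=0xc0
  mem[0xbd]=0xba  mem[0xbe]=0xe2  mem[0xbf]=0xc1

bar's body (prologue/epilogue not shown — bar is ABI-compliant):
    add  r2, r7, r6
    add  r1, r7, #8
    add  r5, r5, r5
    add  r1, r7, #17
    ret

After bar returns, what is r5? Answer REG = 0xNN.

REG = 0x19

prologue: push r5 → mem[0xbf]=0x19, sp=0xbf
body[0] add  r2, r7, r6 → r2=0x3b
body[1] add  r1, r7, #8 → r1=0x65
body[2] add  r5, r5, r5 → r5=0x32
body[3] add  r1, r7, #17 → r1=0x6e
epilogue: pop r5=0x19, sp=0xc0
r5 is callee-saved → restored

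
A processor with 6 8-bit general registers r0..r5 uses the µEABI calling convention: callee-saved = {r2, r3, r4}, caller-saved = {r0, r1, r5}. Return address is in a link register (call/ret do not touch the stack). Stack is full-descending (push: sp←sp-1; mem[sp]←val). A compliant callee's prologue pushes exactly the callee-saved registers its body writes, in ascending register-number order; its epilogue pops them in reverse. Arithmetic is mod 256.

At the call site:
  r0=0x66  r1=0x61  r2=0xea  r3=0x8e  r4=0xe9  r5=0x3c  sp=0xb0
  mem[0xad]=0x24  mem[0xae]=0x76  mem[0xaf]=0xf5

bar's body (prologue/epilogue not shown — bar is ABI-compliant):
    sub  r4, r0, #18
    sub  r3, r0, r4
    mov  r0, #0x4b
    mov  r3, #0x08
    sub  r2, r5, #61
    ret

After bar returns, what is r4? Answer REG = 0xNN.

REG = 0xe9

prologue: push r2 -> mem[0xaf]=0xea, sp=0xaf
prologue: push r3 -> mem[0xae]=0x8e, sp=0xae
prologue: push r4 -> mem[0xad]=0xe9, sp=0xad
body[0] sub  r4, r0, #18 -> r4=0x54
body[1] sub  r3, r0, r4 -> r3=0x12
body[2] mov  r0, #0x4b -> r0=0x4b
body[3] mov  r3, #0x08 -> r3=0x08
body[4] sub  r2, r5, #61 -> r2=0xff
epilogue: pop r4=0xe9, sp=0xae
epilogue: pop r3=0x8e, sp=0xaf
epilogue: pop r2=0xea, sp=0xb0
r4 is callee-saved -> restored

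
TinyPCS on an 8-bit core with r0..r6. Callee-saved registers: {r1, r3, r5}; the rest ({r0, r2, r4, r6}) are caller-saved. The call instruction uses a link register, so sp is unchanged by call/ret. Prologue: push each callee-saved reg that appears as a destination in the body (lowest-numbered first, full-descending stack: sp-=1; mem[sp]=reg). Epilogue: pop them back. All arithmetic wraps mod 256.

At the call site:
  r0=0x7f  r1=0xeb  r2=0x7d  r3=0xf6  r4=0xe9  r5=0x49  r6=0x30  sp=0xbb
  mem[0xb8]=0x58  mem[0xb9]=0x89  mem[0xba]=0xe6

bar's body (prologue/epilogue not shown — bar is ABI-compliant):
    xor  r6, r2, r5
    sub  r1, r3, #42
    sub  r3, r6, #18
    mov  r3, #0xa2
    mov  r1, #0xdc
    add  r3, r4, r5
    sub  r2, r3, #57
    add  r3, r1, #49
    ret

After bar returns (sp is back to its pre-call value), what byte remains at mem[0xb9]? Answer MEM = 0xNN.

prologue: push r1 -> mem[0xba]=0xeb, sp=0xba
prologue: push r3 -> mem[0xb9]=0xf6, sp=0xb9
body[0] xor  r6, r2, r5 -> r6=0x34
body[1] sub  r1, r3, #42 -> r1=0xcc
body[2] sub  r3, r6, #18 -> r3=0x22
body[3] mov  r3, #0xa2 -> r3=0xa2
body[4] mov  r1, #0xdc -> r1=0xdc
body[5] add  r3, r4, r5 -> r3=0x32
body[6] sub  r2, r3, #57 -> r2=0xf9
body[7] add  r3, r1, #49 -> r3=0x0d
epilogue: pop r3=0xf6, sp=0xba
epilogue: pop r1=0xeb, sp=0xbb
prologue pushed ['r1', 'r3'] at ['0xba', '0xb9']

MEM = 0xf6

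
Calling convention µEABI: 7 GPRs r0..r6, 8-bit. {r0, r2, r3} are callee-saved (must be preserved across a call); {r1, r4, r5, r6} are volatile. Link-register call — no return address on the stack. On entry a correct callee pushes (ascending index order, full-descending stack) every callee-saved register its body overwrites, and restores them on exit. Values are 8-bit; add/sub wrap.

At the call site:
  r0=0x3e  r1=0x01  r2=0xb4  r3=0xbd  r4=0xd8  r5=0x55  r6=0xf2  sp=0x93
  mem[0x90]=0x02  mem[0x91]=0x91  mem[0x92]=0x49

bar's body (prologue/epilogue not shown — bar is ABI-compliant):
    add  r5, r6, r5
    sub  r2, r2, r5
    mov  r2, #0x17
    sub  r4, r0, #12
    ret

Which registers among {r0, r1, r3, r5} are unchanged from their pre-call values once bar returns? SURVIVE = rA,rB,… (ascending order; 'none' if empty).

SURVIVE = r0,r1,r3

prologue: push r2 → mem[0x92]=0xb4, sp=0x92
body[0] add  r5, r6, r5 → r5=0x47
body[1] sub  r2, r2, r5 → r2=0x6d
body[2] mov  r2, #0x17 → r2=0x17
body[3] sub  r4, r0, #12 → r4=0x32
epilogue: pop r2=0xb4, sp=0x93
r0: callee-saved, written=False
r1: caller-saved, written=False
r3: callee-saved, written=False
r5: caller-saved, written=True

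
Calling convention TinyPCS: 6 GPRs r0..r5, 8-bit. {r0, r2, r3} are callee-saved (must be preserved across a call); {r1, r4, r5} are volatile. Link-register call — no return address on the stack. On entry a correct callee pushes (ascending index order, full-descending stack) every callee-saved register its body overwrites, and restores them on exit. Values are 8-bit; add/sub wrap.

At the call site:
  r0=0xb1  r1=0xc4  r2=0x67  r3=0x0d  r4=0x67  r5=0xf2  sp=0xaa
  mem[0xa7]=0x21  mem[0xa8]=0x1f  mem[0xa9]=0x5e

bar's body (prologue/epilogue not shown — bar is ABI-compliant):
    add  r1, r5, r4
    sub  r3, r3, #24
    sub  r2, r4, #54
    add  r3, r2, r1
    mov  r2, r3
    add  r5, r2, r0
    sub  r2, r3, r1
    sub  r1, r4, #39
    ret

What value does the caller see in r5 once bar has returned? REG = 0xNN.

REG = 0x3b

prologue: push r2 → mem[0xa9]=0x67, sp=0xa9
prologue: push r3 → mem[0xa8]=0x0d, sp=0xa8
body[0] add  r1, r5, r4 → r1=0x59
body[1] sub  r3, r3, #24 → r3=0xf5
body[2] sub  r2, r4, #54 → r2=0x31
body[3] add  r3, r2, r1 → r3=0x8a
body[4] mov  r2, r3 → r2=0x8a
body[5] add  r5, r2, r0 → r5=0x3b
body[6] sub  r2, r3, r1 → r2=0x31
body[7] sub  r1, r4, #39 → r1=0x40
epilogue: pop r3=0x0d, sp=0xa9
epilogue: pop r2=0x67, sp=0xaa
r5 is caller-saved → body value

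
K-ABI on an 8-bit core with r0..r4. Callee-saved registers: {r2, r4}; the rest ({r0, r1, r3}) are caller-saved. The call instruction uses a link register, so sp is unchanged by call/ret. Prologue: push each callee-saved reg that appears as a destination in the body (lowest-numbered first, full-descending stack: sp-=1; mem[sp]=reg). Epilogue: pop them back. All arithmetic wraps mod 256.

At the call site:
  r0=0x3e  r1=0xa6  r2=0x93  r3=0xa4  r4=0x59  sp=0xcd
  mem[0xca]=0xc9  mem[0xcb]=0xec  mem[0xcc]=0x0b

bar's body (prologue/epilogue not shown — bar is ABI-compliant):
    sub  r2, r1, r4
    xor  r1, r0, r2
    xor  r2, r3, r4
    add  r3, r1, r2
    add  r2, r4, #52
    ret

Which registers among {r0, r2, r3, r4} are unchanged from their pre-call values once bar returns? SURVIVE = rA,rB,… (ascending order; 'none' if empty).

prologue: push r2 -> mem[0xcc]=0x93, sp=0xcc
body[0] sub  r2, r1, r4 -> r2=0x4d
body[1] xor  r1, r0, r2 -> r1=0x73
body[2] xor  r2, r3, r4 -> r2=0xfd
body[3] add  r3, r1, r2 -> r3=0x70
body[4] add  r2, r4, #52 -> r2=0x8d
epilogue: pop r2=0x93, sp=0xcd
r0: caller-saved, written=False
r2: callee-saved, written=True
r3: caller-saved, written=True
r4: callee-saved, written=False

SURVIVE = r0,r2,r4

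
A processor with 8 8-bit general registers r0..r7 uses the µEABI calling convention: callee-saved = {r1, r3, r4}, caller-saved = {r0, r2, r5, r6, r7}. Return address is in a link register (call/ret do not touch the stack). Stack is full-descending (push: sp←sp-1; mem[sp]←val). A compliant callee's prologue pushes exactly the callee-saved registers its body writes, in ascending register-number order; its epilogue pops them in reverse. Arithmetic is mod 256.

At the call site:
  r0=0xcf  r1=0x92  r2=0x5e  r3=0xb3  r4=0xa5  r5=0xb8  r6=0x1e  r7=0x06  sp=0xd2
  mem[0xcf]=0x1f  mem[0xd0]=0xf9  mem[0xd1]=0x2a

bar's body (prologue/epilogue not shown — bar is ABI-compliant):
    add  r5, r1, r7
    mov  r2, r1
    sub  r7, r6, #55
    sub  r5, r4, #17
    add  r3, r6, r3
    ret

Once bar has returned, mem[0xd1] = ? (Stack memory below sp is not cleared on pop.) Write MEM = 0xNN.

MEM = 0xb3

prologue: push r3 → mem[0xd1]=0xb3, sp=0xd1
body[0] add  r5, r1, r7 → r5=0x98
body[1] mov  r2, r1 → r2=0x92
body[2] sub  r7, r6, #55 → r7=0xe7
body[3] sub  r5, r4, #17 → r5=0x94
body[4] add  r3, r6, r3 → r3=0xd1
epilogue: pop r3=0xb3, sp=0xd2
prologue pushed ['r3'] at ['0xd1']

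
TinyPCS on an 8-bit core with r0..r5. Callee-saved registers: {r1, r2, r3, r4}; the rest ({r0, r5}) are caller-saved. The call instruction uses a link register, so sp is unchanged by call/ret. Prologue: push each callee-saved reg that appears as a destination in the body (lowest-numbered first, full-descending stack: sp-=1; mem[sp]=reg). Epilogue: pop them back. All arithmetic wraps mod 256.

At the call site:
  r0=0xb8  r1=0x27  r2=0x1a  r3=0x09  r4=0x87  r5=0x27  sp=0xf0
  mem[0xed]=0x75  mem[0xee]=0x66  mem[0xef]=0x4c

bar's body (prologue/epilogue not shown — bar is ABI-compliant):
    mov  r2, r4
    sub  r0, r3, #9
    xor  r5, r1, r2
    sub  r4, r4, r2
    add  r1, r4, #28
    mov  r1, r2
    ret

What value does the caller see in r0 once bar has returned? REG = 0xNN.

REG = 0x00

prologue: push r1 → mem[0xef]=0x27, sp=0xef
prologue: push r2 → mem[0xee]=0x1a, sp=0xee
prologue: push r4 → mem[0xed]=0x87, sp=0xed
body[0] mov  r2, r4 → r2=0x87
body[1] sub  r0, r3, #9 → r0=0x00
body[2] xor  r5, r1, r2 → r5=0xa0
body[3] sub  r4, r4, r2 → r4=0x00
body[4] add  r1, r4, #28 → r1=0x1c
body[5] mov  r1, r2 → r1=0x87
epilogue: pop r4=0x87, sp=0xee
epilogue: pop r2=0x1a, sp=0xef
epilogue: pop r1=0x27, sp=0xf0
r0 is caller-saved → body value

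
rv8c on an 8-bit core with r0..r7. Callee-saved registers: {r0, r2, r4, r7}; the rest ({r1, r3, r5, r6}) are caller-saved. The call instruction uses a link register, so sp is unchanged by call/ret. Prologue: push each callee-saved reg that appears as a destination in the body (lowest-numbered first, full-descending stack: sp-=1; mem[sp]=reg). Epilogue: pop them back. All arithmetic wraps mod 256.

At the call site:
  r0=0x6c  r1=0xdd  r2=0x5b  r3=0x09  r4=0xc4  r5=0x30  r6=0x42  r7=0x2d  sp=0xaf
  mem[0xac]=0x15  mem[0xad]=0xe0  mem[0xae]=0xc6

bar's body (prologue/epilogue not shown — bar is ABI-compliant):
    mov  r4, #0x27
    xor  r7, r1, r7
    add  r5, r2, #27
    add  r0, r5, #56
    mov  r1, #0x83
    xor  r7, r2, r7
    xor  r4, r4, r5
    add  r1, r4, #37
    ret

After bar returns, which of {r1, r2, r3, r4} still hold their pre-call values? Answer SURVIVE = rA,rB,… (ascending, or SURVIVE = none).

SURVIVE = r2,r3,r4

prologue: push r0 -> mem[0xae]=0x6c, sp=0xae
prologue: push r4 -> mem[0xad]=0xc4, sp=0xad
prologue: push r7 -> mem[0xac]=0x2d, sp=0xac
body[0] mov  r4, #0x27 -> r4=0x27
body[1] xor  r7, r1, r7 -> r7=0xf0
body[2] add  r5, r2, #27 -> r5=0x76
body[3] add  r0, r5, #56 -> r0=0xae
body[4] mov  r1, #0x83 -> r1=0x83
body[5] xor  r7, r2, r7 -> r7=0xab
body[6] xor  r4, r4, r5 -> r4=0x51
body[7] add  r1, r4, #37 -> r1=0x76
epilogue: pop r7=0x2d, sp=0xad
epilogue: pop r4=0xc4, sp=0xae
epilogue: pop r0=0x6c, sp=0xaf
r1: caller-saved, written=True
r2: callee-saved, written=False
r3: caller-saved, written=False
r4: callee-saved, written=True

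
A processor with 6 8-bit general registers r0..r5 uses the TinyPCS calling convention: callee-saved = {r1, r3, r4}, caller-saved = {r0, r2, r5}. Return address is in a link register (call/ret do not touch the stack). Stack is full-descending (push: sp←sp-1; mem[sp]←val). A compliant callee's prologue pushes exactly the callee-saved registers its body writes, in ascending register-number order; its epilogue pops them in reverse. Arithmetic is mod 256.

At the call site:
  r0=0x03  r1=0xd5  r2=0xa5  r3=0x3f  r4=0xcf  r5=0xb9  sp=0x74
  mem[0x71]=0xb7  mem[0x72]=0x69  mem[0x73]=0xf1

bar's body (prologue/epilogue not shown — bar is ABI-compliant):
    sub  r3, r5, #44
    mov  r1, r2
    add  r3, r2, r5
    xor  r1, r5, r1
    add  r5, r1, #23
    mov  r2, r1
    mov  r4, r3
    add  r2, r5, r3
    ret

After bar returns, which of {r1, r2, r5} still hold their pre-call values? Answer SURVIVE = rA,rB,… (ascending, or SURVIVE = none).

SURVIVE = r1

prologue: push r1 -> mem[0x73]=0xd5, sp=0x73
prologue: push r3 -> mem[0x72]=0x3f, sp=0x72
prologue: push r4 -> mem[0x71]=0xcf, sp=0x71
body[0] sub  r3, r5, #44 -> r3=0x8d
body[1] mov  r1, r2 -> r1=0xa5
body[2] add  r3, r2, r5 -> r3=0x5e
body[3] xor  r1, r5, r1 -> r1=0x1c
body[4] add  r5, r1, #23 -> r5=0x33
body[5] mov  r2, r1 -> r2=0x1c
body[6] mov  r4, r3 -> r4=0x5e
body[7] add  r2, r5, r3 -> r2=0x91
epilogue: pop r4=0xcf, sp=0x72
epilogue: pop r3=0x3f, sp=0x73
epilogue: pop r1=0xd5, sp=0x74
r1: callee-saved, written=True
r2: caller-saved, written=True
r5: caller-saved, written=True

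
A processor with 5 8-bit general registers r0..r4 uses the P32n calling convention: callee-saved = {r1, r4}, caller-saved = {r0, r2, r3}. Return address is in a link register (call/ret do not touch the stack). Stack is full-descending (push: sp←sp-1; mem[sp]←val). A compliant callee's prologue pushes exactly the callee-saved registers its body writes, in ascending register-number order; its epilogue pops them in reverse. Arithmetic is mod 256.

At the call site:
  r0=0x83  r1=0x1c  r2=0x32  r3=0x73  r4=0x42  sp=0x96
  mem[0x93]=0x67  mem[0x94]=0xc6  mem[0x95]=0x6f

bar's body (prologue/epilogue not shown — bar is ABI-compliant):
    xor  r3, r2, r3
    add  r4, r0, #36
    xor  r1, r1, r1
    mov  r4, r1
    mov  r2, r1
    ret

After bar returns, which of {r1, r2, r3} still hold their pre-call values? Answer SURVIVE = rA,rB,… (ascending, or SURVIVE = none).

SURVIVE = r1

prologue: push r1 -> mem[0x95]=0x1c, sp=0x95
prologue: push r4 -> mem[0x94]=0x42, sp=0x94
body[0] xor  r3, r2, r3 -> r3=0x41
body[1] add  r4, r0, #36 -> r4=0xa7
body[2] xor  r1, r1, r1 -> r1=0x00
body[3] mov  r4, r1 -> r4=0x00
body[4] mov  r2, r1 -> r2=0x00
epilogue: pop r4=0x42, sp=0x95
epilogue: pop r1=0x1c, sp=0x96
r1: callee-saved, written=True
r2: caller-saved, written=True
r3: caller-saved, written=True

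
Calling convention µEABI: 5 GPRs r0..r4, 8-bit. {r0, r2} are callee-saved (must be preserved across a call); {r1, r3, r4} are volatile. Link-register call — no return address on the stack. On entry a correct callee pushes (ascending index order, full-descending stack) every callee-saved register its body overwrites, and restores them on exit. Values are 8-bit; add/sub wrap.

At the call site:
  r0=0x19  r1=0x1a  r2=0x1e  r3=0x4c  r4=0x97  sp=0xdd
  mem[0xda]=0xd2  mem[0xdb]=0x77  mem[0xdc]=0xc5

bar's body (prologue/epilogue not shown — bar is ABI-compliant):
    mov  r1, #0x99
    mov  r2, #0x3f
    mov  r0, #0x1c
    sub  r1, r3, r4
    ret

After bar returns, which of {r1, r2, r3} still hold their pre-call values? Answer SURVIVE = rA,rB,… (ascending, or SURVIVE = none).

SURVIVE = r2,r3

prologue: push r0 → mem[0xdc]=0x19, sp=0xdc
prologue: push r2 → mem[0xdb]=0x1e, sp=0xdb
body[0] mov  r1, #0x99 → r1=0x99
body[1] mov  r2, #0x3f → r2=0x3f
body[2] mov  r0, #0x1c → r0=0x1c
body[3] sub  r1, r3, r4 → r1=0xb5
epilogue: pop r2=0x1e, sp=0xdc
epilogue: pop r0=0x19, sp=0xdd
r1: caller-saved, written=True
r2: callee-saved, written=True
r3: caller-saved, written=False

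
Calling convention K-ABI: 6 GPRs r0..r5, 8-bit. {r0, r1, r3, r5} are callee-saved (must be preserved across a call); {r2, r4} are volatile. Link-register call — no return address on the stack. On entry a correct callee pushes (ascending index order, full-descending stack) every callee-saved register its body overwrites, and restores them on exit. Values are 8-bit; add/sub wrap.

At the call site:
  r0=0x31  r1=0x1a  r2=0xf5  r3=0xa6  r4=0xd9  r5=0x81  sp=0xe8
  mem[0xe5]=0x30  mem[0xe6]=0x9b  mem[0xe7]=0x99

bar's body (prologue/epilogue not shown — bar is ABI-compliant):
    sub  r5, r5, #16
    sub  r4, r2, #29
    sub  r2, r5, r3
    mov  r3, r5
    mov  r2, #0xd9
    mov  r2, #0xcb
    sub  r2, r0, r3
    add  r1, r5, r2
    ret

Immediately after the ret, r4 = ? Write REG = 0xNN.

prologue: push r1 → mem[0xe7]=0x1a, sp=0xe7
prologue: push r3 → mem[0xe6]=0xa6, sp=0xe6
prologue: push r5 → mem[0xe5]=0x81, sp=0xe5
body[0] sub  r5, r5, #16 → r5=0x71
body[1] sub  r4, r2, #29 → r4=0xd8
body[2] sub  r2, r5, r3 → r2=0xcb
body[3] mov  r3, r5 → r3=0x71
body[4] mov  r2, #0xd9 → r2=0xd9
body[5] mov  r2, #0xcb → r2=0xcb
body[6] sub  r2, r0, r3 → r2=0xc0
body[7] add  r1, r5, r2 → r1=0x31
epilogue: pop r5=0x81, sp=0xe6
epilogue: pop r3=0xa6, sp=0xe7
epilogue: pop r1=0x1a, sp=0xe8
r4 is caller-saved → body value

REG = 0xd8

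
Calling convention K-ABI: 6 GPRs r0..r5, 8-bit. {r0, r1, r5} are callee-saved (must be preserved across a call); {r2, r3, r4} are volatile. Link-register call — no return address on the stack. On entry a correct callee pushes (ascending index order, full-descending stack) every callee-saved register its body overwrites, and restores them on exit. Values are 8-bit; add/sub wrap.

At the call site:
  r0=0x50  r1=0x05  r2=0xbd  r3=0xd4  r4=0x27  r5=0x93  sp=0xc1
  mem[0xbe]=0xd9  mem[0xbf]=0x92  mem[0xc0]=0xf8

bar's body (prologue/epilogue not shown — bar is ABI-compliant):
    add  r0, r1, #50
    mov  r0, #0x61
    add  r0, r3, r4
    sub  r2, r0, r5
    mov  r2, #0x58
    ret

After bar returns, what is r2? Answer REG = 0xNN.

prologue: push r0 -> mem[0xc0]=0x50, sp=0xc0
body[0] add  r0, r1, #50 -> r0=0x37
body[1] mov  r0, #0x61 -> r0=0x61
body[2] add  r0, r3, r4 -> r0=0xfb
body[3] sub  r2, r0, r5 -> r2=0x68
body[4] mov  r2, #0x58 -> r2=0x58
epilogue: pop r0=0x50, sp=0xc1
r2 is caller-saved -> body value

REG = 0x58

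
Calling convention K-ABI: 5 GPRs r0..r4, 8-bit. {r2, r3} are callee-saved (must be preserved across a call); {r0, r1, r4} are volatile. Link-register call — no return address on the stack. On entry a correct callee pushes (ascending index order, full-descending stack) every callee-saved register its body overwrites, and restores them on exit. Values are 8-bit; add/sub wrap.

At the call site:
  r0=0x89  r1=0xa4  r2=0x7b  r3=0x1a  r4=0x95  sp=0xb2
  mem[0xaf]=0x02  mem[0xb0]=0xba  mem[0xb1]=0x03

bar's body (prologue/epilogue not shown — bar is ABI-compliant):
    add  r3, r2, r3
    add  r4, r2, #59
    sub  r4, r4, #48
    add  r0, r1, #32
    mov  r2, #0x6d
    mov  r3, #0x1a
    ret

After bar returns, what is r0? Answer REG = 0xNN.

prologue: push r2 → mem[0xb1]=0x7b, sp=0xb1
prologue: push r3 → mem[0xb0]=0x1a, sp=0xb0
body[0] add  r3, r2, r3 → r3=0x95
body[1] add  r4, r2, #59 → r4=0xb6
body[2] sub  r4, r4, #48 → r4=0x86
body[3] add  r0, r1, #32 → r0=0xc4
body[4] mov  r2, #0x6d → r2=0x6d
body[5] mov  r3, #0x1a → r3=0x1a
epilogue: pop r3=0x1a, sp=0xb1
epilogue: pop r2=0x7b, sp=0xb2
r0 is caller-saved → body value

REG = 0xc4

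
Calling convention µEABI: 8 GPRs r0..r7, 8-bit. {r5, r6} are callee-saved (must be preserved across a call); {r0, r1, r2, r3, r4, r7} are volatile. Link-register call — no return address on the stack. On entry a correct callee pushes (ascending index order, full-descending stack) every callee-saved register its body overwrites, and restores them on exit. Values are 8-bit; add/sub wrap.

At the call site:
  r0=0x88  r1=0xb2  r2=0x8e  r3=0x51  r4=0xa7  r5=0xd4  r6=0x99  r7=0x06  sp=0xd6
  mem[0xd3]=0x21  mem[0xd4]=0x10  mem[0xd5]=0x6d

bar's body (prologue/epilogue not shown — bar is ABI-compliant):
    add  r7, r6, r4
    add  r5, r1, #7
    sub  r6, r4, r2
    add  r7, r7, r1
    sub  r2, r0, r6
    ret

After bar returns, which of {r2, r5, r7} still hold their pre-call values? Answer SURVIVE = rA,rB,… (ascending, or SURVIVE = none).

prologue: push r5 → mem[0xd5]=0xd4, sp=0xd5
prologue: push r6 → mem[0xd4]=0x99, sp=0xd4
body[0] add  r7, r6, r4 → r7=0x40
body[1] add  r5, r1, #7 → r5=0xb9
body[2] sub  r6, r4, r2 → r6=0x19
body[3] add  r7, r7, r1 → r7=0xf2
body[4] sub  r2, r0, r6 → r2=0x6f
epilogue: pop r6=0x99, sp=0xd5
epilogue: pop r5=0xd4, sp=0xd6
r2: caller-saved, written=True
r5: callee-saved, written=True
r7: caller-saved, written=True

SURVIVE = r5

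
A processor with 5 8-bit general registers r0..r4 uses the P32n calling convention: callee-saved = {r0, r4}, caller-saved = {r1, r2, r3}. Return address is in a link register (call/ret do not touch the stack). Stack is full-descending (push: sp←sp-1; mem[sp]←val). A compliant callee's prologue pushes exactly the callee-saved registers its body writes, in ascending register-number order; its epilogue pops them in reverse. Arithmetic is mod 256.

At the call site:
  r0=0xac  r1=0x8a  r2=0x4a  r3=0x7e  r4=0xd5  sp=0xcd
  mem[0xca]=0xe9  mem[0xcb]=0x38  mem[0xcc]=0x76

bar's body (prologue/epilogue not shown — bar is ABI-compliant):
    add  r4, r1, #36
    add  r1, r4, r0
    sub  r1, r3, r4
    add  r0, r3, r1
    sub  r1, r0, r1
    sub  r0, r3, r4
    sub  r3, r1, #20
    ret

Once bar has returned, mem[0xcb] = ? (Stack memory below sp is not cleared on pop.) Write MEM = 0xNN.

prologue: push r0 → mem[0xcc]=0xac, sp=0xcc
prologue: push r4 → mem[0xcb]=0xd5, sp=0xcb
body[0] add  r4, r1, #36 → r4=0xae
body[1] add  r1, r4, r0 → r1=0x5a
body[2] sub  r1, r3, r4 → r1=0xd0
body[3] add  r0, r3, r1 → r0=0x4e
body[4] sub  r1, r0, r1 → r1=0x7e
body[5] sub  r0, r3, r4 → r0=0xd0
body[6] sub  r3, r1, #20 → r3=0x6a
epilogue: pop r4=0xd5, sp=0xcc
epilogue: pop r0=0xac, sp=0xcd
prologue pushed ['r0', 'r4'] at ['0xcc', '0xcb']

MEM = 0xd5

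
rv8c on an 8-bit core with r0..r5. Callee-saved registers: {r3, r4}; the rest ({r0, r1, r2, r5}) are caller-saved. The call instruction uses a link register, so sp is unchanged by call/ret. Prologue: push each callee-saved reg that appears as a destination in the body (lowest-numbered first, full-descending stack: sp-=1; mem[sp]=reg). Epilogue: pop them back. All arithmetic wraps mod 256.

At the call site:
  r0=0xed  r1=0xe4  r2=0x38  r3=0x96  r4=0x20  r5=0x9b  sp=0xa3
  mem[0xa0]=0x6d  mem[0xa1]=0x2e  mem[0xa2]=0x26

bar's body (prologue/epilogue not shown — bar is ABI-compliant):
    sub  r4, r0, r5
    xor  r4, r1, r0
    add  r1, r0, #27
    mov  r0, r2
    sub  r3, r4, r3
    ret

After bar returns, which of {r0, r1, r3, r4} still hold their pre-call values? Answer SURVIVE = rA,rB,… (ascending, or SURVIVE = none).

prologue: push r3 -> mem[0xa2]=0x96, sp=0xa2
prologue: push r4 -> mem[0xa1]=0x20, sp=0xa1
body[0] sub  r4, r0, r5 -> r4=0x52
body[1] xor  r4, r1, r0 -> r4=0x09
body[2] add  r1, r0, #27 -> r1=0x08
body[3] mov  r0, r2 -> r0=0x38
body[4] sub  r3, r4, r3 -> r3=0x73
epilogue: pop r4=0x20, sp=0xa2
epilogue: pop r3=0x96, sp=0xa3
r0: caller-saved, written=True
r1: caller-saved, written=True
r3: callee-saved, written=True
r4: callee-saved, written=True

SURVIVE = r3,r4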